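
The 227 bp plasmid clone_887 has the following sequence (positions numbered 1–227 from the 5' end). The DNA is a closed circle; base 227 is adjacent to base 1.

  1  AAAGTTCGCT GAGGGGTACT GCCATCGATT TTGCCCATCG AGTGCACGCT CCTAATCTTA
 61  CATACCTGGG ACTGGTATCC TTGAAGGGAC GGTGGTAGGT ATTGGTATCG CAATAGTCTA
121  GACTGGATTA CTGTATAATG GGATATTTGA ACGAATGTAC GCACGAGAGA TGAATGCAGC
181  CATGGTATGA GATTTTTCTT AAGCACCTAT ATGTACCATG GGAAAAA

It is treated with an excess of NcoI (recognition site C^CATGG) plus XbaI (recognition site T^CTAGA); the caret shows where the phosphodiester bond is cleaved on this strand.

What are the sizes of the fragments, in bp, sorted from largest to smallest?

128, 63, 36 bp

NcoI sites (CCATGG) start at positions 180, 216.
NcoI cuts after the first base of each site, so after positions 180, 216.
The XbaI site (TCTAGA) starts at position 117.
XbaI cuts after the first base of each site, so after position 117.
Combined cut positions: 117, 180, 216.
Circular molecule, 3 cuts → 3 fragments:
  118–180 → 63 bp
  181–216 → 36 bp
  217–227 then 1–117 → 11 + 117 = 128 bp
Sorted largest to smallest: 128, 63, 36 bp.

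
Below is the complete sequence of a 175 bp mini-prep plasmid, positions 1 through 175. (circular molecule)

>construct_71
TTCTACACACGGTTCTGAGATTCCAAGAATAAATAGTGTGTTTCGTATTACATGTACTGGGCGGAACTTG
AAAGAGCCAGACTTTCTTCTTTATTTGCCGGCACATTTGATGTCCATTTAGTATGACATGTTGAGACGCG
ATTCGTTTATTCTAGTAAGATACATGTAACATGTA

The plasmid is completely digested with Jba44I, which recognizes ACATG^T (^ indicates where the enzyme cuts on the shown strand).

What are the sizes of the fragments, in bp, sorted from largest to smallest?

Jba44I sites (ACATGT) start at positions 50, 126, 162, 169.
Jba44I cuts after base 5 of each site (before the last base), so after positions 54, 130, 166, 173.
Circular molecule, 4 cuts → 4 fragments:
  55–130 → 76 bp
  131–166 → 36 bp
  167–173 → 7 bp
  174–175 then 1–54 → 2 + 54 = 56 bp
Sorted largest to smallest: 76, 56, 36, 7 bp.

76, 56, 36, 7 bp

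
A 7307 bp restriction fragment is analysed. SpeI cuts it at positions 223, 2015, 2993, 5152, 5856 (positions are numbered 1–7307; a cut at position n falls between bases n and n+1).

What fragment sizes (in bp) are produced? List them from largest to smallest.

Linear molecule, 5 cuts → 6 fragments:
  223 − 0 = 223 bp
  2015 − 223 = 1792 bp
  2993 − 2015 = 978 bp
  5152 − 2993 = 2159 bp
  5856 − 5152 = 704 bp
  7307 − 5856 = 1451 bp
Sorted largest to smallest: 2159, 1792, 1451, 978, 704, 223 bp.

2159, 1792, 1451, 978, 704, 223 bp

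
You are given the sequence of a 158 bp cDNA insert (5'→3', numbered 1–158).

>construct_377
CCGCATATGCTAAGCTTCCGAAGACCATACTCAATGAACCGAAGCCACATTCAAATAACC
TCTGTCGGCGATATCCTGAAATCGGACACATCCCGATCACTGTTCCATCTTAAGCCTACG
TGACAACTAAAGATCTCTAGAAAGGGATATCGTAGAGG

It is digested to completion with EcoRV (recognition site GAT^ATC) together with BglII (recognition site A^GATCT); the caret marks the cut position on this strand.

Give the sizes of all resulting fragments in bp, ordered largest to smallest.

EcoRV sites (GATATC) start at positions 70, 146.
EcoRV cuts after base 3 of each site, so after positions 72, 148.
The BglII site (AGATCT) starts at position 131.
BglII cuts after the first base of each site, so after position 131.
Combined cut positions: 72, 131, 148.
Linear molecule, 3 cuts → 4 fragments:
  1–72 → 72 bp
  73–131 → 59 bp
  132–148 → 17 bp
  149–158 → 10 bp
Sorted largest to smallest: 72, 59, 17, 10 bp.

72, 59, 17, 10 bp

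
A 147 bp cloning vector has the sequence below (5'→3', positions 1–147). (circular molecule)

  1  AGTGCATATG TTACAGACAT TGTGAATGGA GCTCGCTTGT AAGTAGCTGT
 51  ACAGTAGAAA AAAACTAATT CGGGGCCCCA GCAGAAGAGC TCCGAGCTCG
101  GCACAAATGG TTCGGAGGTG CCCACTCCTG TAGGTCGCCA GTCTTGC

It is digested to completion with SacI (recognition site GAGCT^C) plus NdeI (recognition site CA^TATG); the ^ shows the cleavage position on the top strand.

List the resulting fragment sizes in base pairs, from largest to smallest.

58, 55, 27, 7 bp

SacI sites (GAGCTC) start at positions 29, 87, 94.
SacI cuts after base 5 of each site (before the last base), so after positions 33, 91, 98.
The NdeI site (CATATG) starts at position 5.
NdeI cuts after base 2 of each site, so after position 6.
Combined cut positions: 6, 33, 91, 98.
Circular molecule, 4 cuts → 4 fragments:
  7–33 → 27 bp
  34–91 → 58 bp
  92–98 → 7 bp
  99–147 then 1–6 → 49 + 6 = 55 bp
Sorted largest to smallest: 58, 55, 27, 7 bp.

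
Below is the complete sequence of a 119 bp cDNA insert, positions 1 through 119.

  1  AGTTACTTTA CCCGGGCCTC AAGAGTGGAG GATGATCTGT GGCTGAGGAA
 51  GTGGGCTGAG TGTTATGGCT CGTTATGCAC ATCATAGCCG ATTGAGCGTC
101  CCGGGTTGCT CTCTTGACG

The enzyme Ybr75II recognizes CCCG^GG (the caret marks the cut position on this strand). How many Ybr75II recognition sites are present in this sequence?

CCCGGG occurs starting at positions 11, 100.
Ybr75II cuts at 2 sites.

2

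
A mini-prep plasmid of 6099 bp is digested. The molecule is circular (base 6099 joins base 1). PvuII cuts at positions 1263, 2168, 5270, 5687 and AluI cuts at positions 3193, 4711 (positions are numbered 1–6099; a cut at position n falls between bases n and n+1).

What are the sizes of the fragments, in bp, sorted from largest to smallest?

1675, 1518, 1025, 905, 559, 417 bp

Combined cut positions (sorted): 1263, 2168, 3193, 4711, 5270, 5687.
Circular molecule, 6 cuts → 6 fragments:
  2168 − 1263 = 905 bp
  3193 − 2168 = 1025 bp
  4711 − 3193 = 1518 bp
  5270 − 4711 = 559 bp
  5687 − 5270 = 417 bp
  wrap: 6099 − 5687 + 1263 = 1675 bp
Sorted largest to smallest: 1675, 1518, 1025, 905, 559, 417 bp.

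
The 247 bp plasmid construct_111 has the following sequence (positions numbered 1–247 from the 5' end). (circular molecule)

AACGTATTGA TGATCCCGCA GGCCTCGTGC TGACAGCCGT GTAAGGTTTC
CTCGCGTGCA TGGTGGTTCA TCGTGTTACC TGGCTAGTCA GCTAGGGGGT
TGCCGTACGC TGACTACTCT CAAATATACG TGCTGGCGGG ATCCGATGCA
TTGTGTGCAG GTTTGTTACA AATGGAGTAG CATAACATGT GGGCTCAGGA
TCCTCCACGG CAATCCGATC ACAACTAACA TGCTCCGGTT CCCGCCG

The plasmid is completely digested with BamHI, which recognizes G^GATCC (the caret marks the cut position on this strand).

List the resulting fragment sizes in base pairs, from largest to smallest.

BamHI sites (GGATCC) start at positions 139, 198.
BamHI cuts after the first base of each site, so after positions 139, 198.
Circular molecule, 2 cuts → 2 fragments:
  140–198 → 59 bp
  199–247 then 1–139 → 49 + 139 = 188 bp
Sorted largest to smallest: 188, 59 bp.

188, 59 bp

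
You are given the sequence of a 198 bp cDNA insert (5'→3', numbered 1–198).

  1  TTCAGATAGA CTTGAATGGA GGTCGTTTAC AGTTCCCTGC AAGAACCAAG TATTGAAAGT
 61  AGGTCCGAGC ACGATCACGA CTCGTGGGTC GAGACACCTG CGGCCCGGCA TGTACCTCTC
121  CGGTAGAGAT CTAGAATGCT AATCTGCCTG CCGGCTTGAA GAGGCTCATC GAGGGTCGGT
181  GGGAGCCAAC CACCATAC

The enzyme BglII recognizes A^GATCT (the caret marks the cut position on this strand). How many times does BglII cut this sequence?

1

AGATCT occurs starting at position 127.
BglII cuts at 1 site.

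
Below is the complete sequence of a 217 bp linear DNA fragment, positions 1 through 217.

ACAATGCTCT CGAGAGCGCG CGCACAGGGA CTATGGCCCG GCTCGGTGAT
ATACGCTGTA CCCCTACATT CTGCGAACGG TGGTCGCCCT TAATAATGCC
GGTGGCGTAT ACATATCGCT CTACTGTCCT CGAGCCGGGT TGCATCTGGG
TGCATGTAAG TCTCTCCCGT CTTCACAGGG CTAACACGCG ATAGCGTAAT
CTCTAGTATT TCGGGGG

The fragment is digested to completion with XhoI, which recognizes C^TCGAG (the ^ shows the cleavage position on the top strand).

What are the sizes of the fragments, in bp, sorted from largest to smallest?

XhoI sites (CTCGAG) start at positions 9, 129.
XhoI cuts after the first base of each site, so after positions 9, 129.
Linear molecule, 2 cuts → 3 fragments:
  1–9 → 9 bp
  10–129 → 120 bp
  130–217 → 88 bp
Sorted largest to smallest: 120, 88, 9 bp.

120, 88, 9 bp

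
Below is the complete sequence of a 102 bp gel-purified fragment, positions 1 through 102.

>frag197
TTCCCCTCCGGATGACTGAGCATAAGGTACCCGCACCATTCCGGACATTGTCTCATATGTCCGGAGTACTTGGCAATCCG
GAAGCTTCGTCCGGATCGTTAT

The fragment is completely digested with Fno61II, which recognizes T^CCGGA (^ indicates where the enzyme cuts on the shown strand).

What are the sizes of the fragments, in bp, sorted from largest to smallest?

Fno61II sites (TCCGGA) start at positions 7, 40, 60, 77, 90.
Fno61II cuts after the first base of each site, so after positions 7, 40, 60, 77, 90.
Linear molecule, 5 cuts → 6 fragments:
  1–7 → 7 bp
  8–40 → 33 bp
  41–60 → 20 bp
  61–77 → 17 bp
  78–90 → 13 bp
  91–102 → 12 bp
Sorted largest to smallest: 33, 20, 17, 13, 12, 7 bp.

33, 20, 17, 13, 12, 7 bp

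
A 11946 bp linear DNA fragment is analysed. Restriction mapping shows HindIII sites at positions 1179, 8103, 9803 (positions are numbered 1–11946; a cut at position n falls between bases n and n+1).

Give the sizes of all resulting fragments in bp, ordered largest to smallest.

Linear molecule, 3 cuts → 4 fragments:
  1179 − 0 = 1179 bp
  8103 − 1179 = 6924 bp
  9803 − 8103 = 1700 bp
  11946 − 9803 = 2143 bp
Sorted largest to smallest: 6924, 2143, 1700, 1179 bp.

6924, 2143, 1700, 1179 bp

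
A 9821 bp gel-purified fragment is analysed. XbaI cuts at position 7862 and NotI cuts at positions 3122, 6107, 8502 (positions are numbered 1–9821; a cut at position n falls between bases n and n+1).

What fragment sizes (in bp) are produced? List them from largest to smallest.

3122, 2985, 1755, 1319, 640 bp

Combined cut positions (sorted): 3122, 6107, 7862, 8502.
Linear molecule, 4 cuts → 5 fragments:
  3122 − 0 = 3122 bp
  6107 − 3122 = 2985 bp
  7862 − 6107 = 1755 bp
  8502 − 7862 = 640 bp
  9821 − 8502 = 1319 bp
Sorted largest to smallest: 3122, 2985, 1755, 1319, 640 bp.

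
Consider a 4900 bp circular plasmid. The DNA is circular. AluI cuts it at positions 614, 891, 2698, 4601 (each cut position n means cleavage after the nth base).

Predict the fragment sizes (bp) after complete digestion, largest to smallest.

1903, 1807, 913, 277 bp

Circular molecule, 4 cuts → 4 fragments:
  891 − 614 = 277 bp
  2698 − 891 = 1807 bp
  4601 − 2698 = 1903 bp
  wrap: 4900 − 4601 + 614 = 913 bp
Sorted largest to smallest: 1903, 1807, 913, 277 bp.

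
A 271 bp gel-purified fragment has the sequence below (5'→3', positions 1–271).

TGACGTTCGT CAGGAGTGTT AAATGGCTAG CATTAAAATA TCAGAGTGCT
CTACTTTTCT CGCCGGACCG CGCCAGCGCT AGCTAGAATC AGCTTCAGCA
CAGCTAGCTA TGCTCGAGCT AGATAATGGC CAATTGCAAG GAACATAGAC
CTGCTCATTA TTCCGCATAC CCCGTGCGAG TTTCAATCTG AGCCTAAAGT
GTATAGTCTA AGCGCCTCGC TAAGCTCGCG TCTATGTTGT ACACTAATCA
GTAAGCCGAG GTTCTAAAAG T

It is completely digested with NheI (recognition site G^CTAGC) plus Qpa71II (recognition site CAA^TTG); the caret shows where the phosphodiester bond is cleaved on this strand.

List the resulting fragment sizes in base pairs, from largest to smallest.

138, 52, 30, 26, 25 bp

NheI sites (GCTAGC) start at positions 26, 78, 103.
NheI cuts after the first base of each site, so after positions 26, 78, 103.
The Qpa71II site (CAATTG) starts at position 131.
Qpa71II cuts after base 3 of each site, so after position 133.
Combined cut positions: 26, 78, 103, 133.
Linear molecule, 4 cuts → 5 fragments:
  1–26 → 26 bp
  27–78 → 52 bp
  79–103 → 25 bp
  104–133 → 30 bp
  134–271 → 138 bp
Sorted largest to smallest: 138, 52, 30, 26, 25 bp.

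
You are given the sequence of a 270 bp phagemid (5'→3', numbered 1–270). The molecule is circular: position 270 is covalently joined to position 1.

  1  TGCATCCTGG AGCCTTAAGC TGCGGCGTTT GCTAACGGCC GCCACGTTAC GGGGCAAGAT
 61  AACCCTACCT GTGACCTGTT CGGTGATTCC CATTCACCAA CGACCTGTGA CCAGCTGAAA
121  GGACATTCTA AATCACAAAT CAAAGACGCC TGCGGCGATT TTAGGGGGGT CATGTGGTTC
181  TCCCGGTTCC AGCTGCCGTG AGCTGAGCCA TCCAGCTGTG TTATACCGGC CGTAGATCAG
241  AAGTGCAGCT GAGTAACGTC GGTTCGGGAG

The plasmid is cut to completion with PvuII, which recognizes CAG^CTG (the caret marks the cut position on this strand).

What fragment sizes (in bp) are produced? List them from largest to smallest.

136, 78, 33, 23 bp

PvuII sites (CAGCTG) start at positions 112, 190, 213, 246.
PvuII cuts after base 3 of each site, so after positions 114, 192, 215, 248.
Circular molecule, 4 cuts → 4 fragments:
  115–192 → 78 bp
  193–215 → 23 bp
  216–248 → 33 bp
  249–270 then 1–114 → 22 + 114 = 136 bp
Sorted largest to smallest: 136, 78, 33, 23 bp.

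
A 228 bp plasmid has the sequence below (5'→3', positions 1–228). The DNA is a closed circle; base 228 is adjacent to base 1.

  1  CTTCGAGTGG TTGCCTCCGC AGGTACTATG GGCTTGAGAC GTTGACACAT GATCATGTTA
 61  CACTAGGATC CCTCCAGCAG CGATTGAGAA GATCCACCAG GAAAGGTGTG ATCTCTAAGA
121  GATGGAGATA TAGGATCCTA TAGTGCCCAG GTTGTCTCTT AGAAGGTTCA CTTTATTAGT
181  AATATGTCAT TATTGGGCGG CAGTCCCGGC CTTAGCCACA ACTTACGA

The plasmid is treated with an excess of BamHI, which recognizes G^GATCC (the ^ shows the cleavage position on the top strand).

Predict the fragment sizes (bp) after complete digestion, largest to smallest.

161, 67 bp

BamHI sites (GGATCC) start at positions 66, 133.
BamHI cuts after the first base of each site, so after positions 66, 133.
Circular molecule, 2 cuts → 2 fragments:
  67–133 → 67 bp
  134–228 then 1–66 → 95 + 66 = 161 bp
Sorted largest to smallest: 161, 67 bp.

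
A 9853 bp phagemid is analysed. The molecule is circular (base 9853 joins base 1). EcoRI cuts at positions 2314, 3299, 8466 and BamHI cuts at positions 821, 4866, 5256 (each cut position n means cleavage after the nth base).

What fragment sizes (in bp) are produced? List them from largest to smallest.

3210, 2208, 1567, 1493, 985, 390 bp

Combined cut positions (sorted): 821, 2314, 3299, 4866, 5256, 8466.
Circular molecule, 6 cuts → 6 fragments:
  2314 − 821 = 1493 bp
  3299 − 2314 = 985 bp
  4866 − 3299 = 1567 bp
  5256 − 4866 = 390 bp
  8466 − 5256 = 3210 bp
  wrap: 9853 − 8466 + 821 = 2208 bp
Sorted largest to smallest: 3210, 2208, 1567, 1493, 985, 390 bp.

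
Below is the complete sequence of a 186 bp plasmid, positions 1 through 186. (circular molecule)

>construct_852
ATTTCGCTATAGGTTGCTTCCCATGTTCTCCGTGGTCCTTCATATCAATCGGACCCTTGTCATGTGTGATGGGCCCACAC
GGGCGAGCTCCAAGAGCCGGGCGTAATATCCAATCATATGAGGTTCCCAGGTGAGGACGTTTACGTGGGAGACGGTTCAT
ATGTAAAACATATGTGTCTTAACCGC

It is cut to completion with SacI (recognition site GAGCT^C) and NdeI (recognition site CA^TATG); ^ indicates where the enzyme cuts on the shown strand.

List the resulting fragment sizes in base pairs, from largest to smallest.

The SacI site (GAGCTC) starts at position 85.
SacI cuts after base 5 of each site (before the last base), so after position 89.
NdeI sites (CATATG) start at positions 115, 158, 169.
NdeI cuts after base 2 of each site, so after positions 116, 159, 170.
Combined cut positions: 89, 116, 159, 170.
Circular molecule, 4 cuts → 4 fragments:
  90–116 → 27 bp
  117–159 → 43 bp
  160–170 → 11 bp
  171–186 then 1–89 → 16 + 89 = 105 bp
Sorted largest to smallest: 105, 43, 27, 11 bp.

105, 43, 27, 11 bp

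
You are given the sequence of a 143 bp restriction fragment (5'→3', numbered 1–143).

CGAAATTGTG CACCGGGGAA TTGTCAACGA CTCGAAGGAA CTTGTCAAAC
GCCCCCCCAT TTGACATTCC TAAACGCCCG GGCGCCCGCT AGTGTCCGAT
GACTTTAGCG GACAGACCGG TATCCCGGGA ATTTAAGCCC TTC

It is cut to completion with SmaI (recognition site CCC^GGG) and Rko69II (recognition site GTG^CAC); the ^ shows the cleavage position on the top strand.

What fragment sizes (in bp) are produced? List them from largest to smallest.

69, 47, 17, 10 bp

SmaI sites (CCCGGG) start at positions 77, 124.
SmaI cuts after base 3 of each site, so after positions 79, 126.
The Rko69II site (GTGCAC) starts at position 8.
Rko69II cuts after base 3 of each site, so after position 10.
Combined cut positions: 10, 79, 126.
Linear molecule, 3 cuts → 4 fragments:
  1–10 → 10 bp
  11–79 → 69 bp
  80–126 → 47 bp
  127–143 → 17 bp
Sorted largest to smallest: 69, 47, 17, 10 bp.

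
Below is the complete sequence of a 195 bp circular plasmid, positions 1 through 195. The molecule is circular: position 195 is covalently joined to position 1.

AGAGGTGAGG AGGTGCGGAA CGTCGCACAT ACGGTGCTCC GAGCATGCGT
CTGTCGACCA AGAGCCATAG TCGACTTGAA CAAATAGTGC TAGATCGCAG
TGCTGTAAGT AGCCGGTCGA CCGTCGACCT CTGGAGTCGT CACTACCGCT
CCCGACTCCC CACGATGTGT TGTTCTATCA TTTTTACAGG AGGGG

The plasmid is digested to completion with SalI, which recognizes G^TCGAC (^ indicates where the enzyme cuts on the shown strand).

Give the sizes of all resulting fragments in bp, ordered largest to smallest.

SalI sites (GTCGAC) start at positions 53, 70, 116, 123.
SalI cuts after the first base of each site, so after positions 53, 70, 116, 123.
Circular molecule, 4 cuts → 4 fragments:
  54–70 → 17 bp
  71–116 → 46 bp
  117–123 → 7 bp
  124–195 then 1–53 → 72 + 53 = 125 bp
Sorted largest to smallest: 125, 46, 17, 7 bp.

125, 46, 17, 7 bp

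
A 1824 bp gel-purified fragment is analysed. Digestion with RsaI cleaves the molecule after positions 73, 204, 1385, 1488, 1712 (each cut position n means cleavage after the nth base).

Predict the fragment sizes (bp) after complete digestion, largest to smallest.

Linear molecule, 5 cuts → 6 fragments:
  73 − 0 = 73 bp
  204 − 73 = 131 bp
  1385 − 204 = 1181 bp
  1488 − 1385 = 103 bp
  1712 − 1488 = 224 bp
  1824 − 1712 = 112 bp
Sorted largest to smallest: 1181, 224, 131, 112, 103, 73 bp.

1181, 224, 131, 112, 103, 73 bp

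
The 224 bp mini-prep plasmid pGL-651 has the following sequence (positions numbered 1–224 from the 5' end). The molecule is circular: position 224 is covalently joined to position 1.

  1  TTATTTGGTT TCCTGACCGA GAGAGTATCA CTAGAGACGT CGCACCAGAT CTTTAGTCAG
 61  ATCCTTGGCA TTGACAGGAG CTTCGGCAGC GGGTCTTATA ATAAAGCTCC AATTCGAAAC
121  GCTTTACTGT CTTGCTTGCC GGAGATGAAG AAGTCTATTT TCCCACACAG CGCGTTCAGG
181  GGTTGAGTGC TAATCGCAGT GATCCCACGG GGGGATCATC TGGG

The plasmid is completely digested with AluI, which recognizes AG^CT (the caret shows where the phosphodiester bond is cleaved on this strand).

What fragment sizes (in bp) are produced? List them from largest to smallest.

198, 26 bp

AluI sites (AGCT) start at positions 79, 105.
AluI cuts after base 2 of each site, so after positions 80, 106.
Circular molecule, 2 cuts → 2 fragments:
  81–106 → 26 bp
  107–224 then 1–80 → 118 + 80 = 198 bp
Sorted largest to smallest: 198, 26 bp.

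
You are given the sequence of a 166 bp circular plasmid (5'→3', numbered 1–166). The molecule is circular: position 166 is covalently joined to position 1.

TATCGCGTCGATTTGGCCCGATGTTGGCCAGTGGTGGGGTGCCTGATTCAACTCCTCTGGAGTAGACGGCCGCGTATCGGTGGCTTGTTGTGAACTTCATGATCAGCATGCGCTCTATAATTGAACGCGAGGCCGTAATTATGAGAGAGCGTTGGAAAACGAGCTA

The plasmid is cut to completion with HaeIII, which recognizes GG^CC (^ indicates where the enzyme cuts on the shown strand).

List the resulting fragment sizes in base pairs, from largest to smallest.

63, 50, 42, 11 bp

HaeIII sites (GGCC) start at positions 15, 26, 68, 131.
HaeIII cuts after base 2 of each site, so after positions 16, 27, 69, 132.
Circular molecule, 4 cuts → 4 fragments:
  17–27 → 11 bp
  28–69 → 42 bp
  70–132 → 63 bp
  133–166 then 1–16 → 34 + 16 = 50 bp
Sorted largest to smallest: 63, 50, 42, 11 bp.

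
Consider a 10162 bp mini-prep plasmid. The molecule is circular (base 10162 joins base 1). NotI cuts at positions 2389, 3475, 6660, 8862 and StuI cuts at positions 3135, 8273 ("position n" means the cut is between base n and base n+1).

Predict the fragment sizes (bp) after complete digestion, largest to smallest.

3689, 3185, 1613, 746, 589, 340 bp

Combined cut positions (sorted): 2389, 3135, 3475, 6660, 8273, 8862.
Circular molecule, 6 cuts → 6 fragments:
  3135 − 2389 = 746 bp
  3475 − 3135 = 340 bp
  6660 − 3475 = 3185 bp
  8273 − 6660 = 1613 bp
  8862 − 8273 = 589 bp
  wrap: 10162 − 8862 + 2389 = 3689 bp
Sorted largest to smallest: 3689, 3185, 1613, 746, 589, 340 bp.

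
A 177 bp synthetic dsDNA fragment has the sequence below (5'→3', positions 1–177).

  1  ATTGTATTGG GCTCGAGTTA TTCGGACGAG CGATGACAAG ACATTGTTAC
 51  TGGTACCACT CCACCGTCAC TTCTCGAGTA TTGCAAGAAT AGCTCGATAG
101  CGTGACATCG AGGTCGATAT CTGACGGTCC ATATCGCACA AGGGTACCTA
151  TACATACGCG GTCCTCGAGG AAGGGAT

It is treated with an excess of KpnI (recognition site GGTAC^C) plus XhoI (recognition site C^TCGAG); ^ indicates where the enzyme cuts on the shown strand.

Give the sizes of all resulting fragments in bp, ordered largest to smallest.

KpnI sites (GGTACC) start at positions 52, 143.
KpnI cuts after base 5 of each site (before the last base), so after positions 56, 147.
XhoI sites (CTCGAG) start at positions 12, 73, 164.
XhoI cuts after the first base of each site, so after positions 12, 73, 164.
Combined cut positions: 12, 56, 73, 147, 164.
Linear molecule, 5 cuts → 6 fragments:
  1–12 → 12 bp
  13–56 → 44 bp
  57–73 → 17 bp
  74–147 → 74 bp
  148–164 → 17 bp
  165–177 → 13 bp
Sorted largest to smallest: 74, 44, 17, 17, 13, 12 bp.

74, 44, 17, 17, 13, 12 bp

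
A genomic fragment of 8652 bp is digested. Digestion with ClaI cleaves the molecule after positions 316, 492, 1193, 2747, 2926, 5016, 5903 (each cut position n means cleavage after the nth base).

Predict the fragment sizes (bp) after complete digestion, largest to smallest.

2749, 2090, 1554, 887, 701, 316, 179, 176 bp

Linear molecule, 7 cuts → 8 fragments:
  316 − 0 = 316 bp
  492 − 316 = 176 bp
  1193 − 492 = 701 bp
  2747 − 1193 = 1554 bp
  2926 − 2747 = 179 bp
  5016 − 2926 = 2090 bp
  5903 − 5016 = 887 bp
  8652 − 5903 = 2749 bp
Sorted largest to smallest: 2749, 2090, 1554, 887, 701, 316, 179, 176 bp.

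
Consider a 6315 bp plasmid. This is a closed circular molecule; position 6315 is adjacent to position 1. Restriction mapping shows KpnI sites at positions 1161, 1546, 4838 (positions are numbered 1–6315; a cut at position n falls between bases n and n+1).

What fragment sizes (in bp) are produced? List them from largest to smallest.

Circular molecule, 3 cuts → 3 fragments:
  1546 − 1161 = 385 bp
  4838 − 1546 = 3292 bp
  wrap: 6315 − 4838 + 1161 = 2638 bp
Sorted largest to smallest: 3292, 2638, 385 bp.

3292, 2638, 385 bp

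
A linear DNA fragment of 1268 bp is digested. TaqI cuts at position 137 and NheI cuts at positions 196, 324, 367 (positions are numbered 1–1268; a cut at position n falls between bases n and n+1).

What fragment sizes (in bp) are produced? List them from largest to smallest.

Combined cut positions (sorted): 137, 196, 324, 367.
Linear molecule, 4 cuts → 5 fragments:
  137 − 0 = 137 bp
  196 − 137 = 59 bp
  324 − 196 = 128 bp
  367 − 324 = 43 bp
  1268 − 367 = 901 bp
Sorted largest to smallest: 901, 137, 128, 59, 43 bp.

901, 137, 128, 59, 43 bp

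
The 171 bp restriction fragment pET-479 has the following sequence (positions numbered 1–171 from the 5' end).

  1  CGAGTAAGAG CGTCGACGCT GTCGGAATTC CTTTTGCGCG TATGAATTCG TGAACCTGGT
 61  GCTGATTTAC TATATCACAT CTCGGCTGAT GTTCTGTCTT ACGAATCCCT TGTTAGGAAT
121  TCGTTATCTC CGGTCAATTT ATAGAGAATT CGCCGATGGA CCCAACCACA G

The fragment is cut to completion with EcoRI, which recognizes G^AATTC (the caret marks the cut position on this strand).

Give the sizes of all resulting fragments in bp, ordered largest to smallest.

73, 29, 25, 25, 19 bp

EcoRI sites (GAATTC) start at positions 25, 44, 117, 146.
EcoRI cuts after the first base of each site, so after positions 25, 44, 117, 146.
Linear molecule, 4 cuts → 5 fragments:
  1–25 → 25 bp
  26–44 → 19 bp
  45–117 → 73 bp
  118–146 → 29 bp
  147–171 → 25 bp
Sorted largest to smallest: 73, 29, 25, 25, 19 bp.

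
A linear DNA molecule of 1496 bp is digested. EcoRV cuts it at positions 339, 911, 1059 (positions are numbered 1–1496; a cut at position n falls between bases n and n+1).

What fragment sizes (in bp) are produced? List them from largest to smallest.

572, 437, 339, 148 bp

Linear molecule, 3 cuts → 4 fragments:
  339 − 0 = 339 bp
  911 − 339 = 572 bp
  1059 − 911 = 148 bp
  1496 − 1059 = 437 bp
Sorted largest to smallest: 572, 437, 339, 148 bp.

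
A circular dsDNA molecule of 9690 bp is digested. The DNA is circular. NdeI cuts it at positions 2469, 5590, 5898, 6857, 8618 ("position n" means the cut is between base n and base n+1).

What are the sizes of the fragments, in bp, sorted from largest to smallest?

Circular molecule, 5 cuts → 5 fragments:
  5590 − 2469 = 3121 bp
  5898 − 5590 = 308 bp
  6857 − 5898 = 959 bp
  8618 − 6857 = 1761 bp
  wrap: 9690 − 8618 + 2469 = 3541 bp
Sorted largest to smallest: 3541, 3121, 1761, 959, 308 bp.

3541, 3121, 1761, 959, 308 bp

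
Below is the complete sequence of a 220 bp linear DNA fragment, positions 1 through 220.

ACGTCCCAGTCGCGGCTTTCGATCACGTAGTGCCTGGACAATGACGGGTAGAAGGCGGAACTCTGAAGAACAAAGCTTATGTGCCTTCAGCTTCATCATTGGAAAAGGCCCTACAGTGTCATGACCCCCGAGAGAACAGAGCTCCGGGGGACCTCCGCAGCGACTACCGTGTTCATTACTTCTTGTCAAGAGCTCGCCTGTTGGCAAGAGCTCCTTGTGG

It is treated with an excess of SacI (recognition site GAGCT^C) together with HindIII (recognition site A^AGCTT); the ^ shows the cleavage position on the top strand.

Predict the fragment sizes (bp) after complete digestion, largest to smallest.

SacI sites (GAGCTC) start at positions 139, 190, 208.
SacI cuts after base 5 of each site (before the last base), so after positions 143, 194, 212.
The HindIII site (AAGCTT) starts at position 73.
HindIII cuts after the first base of each site, so after position 73.
Combined cut positions: 73, 143, 194, 212.
Linear molecule, 4 cuts → 5 fragments:
  1–73 → 73 bp
  74–143 → 70 bp
  144–194 → 51 bp
  195–212 → 18 bp
  213–220 → 8 bp
Sorted largest to smallest: 73, 70, 51, 18, 8 bp.

73, 70, 51, 18, 8 bp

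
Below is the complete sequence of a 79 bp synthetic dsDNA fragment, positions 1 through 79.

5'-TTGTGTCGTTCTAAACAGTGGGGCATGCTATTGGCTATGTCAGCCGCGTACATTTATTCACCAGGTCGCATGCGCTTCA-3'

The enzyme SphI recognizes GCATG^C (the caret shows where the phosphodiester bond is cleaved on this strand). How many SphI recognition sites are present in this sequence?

2

GCATGC occurs starting at positions 23, 68.
SphI cuts at 2 sites.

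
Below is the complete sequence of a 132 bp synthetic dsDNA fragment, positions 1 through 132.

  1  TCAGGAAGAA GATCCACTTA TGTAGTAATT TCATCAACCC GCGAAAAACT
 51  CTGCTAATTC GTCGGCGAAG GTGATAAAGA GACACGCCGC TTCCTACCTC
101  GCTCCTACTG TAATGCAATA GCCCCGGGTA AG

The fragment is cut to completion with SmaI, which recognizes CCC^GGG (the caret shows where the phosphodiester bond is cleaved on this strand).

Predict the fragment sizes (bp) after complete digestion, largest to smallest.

The SmaI site (CCCGGG) starts at position 123.
SmaI cuts after base 3 of each site, so after position 125.
Linear molecule, 1 cut → 2 fragments:
  1–125 → 125 bp
  126–132 → 7 bp
Sorted largest to smallest: 125, 7 bp.

125, 7 bp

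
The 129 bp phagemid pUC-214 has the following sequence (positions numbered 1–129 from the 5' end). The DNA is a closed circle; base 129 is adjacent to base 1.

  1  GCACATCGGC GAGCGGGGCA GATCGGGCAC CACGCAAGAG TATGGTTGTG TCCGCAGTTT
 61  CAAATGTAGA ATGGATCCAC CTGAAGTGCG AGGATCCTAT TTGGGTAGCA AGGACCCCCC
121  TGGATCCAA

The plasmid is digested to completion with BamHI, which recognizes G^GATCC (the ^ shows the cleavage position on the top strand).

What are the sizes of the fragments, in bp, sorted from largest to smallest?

80, 30, 19 bp

BamHI sites (GGATCC) start at positions 73, 92, 122.
BamHI cuts after the first base of each site, so after positions 73, 92, 122.
Circular molecule, 3 cuts → 3 fragments:
  74–92 → 19 bp
  93–122 → 30 bp
  123–129 then 1–73 → 7 + 73 = 80 bp
Sorted largest to smallest: 80, 30, 19 bp.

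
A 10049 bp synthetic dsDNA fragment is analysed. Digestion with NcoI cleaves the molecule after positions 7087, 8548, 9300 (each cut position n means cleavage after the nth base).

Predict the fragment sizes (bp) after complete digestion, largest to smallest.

7087, 1461, 752, 749 bp

Linear molecule, 3 cuts → 4 fragments:
  7087 − 0 = 7087 bp
  8548 − 7087 = 1461 bp
  9300 − 8548 = 752 bp
  10049 − 9300 = 749 bp
Sorted largest to smallest: 7087, 1461, 752, 749 bp.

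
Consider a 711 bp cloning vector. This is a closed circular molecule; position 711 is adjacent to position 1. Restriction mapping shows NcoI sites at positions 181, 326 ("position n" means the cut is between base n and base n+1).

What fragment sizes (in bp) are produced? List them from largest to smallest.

566, 145 bp

Circular molecule, 2 cuts → 2 fragments:
  326 − 181 = 145 bp
  wrap: 711 − 326 + 181 = 566 bp
Sorted largest to smallest: 566, 145 bp.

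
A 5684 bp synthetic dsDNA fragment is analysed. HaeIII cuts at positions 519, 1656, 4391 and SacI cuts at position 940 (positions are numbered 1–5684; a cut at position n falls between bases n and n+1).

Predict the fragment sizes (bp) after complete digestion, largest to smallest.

Combined cut positions (sorted): 519, 940, 1656, 4391.
Linear molecule, 4 cuts → 5 fragments:
  519 − 0 = 519 bp
  940 − 519 = 421 bp
  1656 − 940 = 716 bp
  4391 − 1656 = 2735 bp
  5684 − 4391 = 1293 bp
Sorted largest to smallest: 2735, 1293, 716, 519, 421 bp.

2735, 1293, 716, 519, 421 bp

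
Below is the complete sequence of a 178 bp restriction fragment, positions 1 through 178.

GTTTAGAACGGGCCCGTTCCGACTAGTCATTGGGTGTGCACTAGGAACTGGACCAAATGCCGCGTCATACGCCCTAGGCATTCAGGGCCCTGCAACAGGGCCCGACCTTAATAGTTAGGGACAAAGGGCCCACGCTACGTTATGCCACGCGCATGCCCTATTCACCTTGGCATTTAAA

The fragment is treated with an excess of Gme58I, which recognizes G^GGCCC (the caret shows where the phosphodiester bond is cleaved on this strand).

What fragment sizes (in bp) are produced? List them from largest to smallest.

Gme58I sites (GGGCCC) start at positions 10, 85, 98, 126.
Gme58I cuts after the first base of each site, so after positions 10, 85, 98, 126.
Linear molecule, 4 cuts → 5 fragments:
  1–10 → 10 bp
  11–85 → 75 bp
  86–98 → 13 bp
  99–126 → 28 bp
  127–178 → 52 bp
Sorted largest to smallest: 75, 52, 28, 13, 10 bp.

75, 52, 28, 13, 10 bp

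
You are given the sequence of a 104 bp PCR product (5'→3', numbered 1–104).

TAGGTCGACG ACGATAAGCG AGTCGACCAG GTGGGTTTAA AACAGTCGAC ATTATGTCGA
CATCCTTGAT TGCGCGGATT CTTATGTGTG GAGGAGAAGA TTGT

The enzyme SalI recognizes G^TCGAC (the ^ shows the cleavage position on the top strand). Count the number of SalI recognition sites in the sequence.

4

GTCGAC occurs starting at positions 4, 22, 45, 56.
SalI cuts at 4 sites.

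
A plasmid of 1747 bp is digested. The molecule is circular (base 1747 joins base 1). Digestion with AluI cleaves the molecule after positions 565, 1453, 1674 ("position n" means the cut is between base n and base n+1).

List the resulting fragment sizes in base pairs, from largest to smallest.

888, 638, 221 bp

Circular molecule, 3 cuts → 3 fragments:
  1453 − 565 = 888 bp
  1674 − 1453 = 221 bp
  wrap: 1747 − 1674 + 565 = 638 bp
Sorted largest to smallest: 888, 638, 221 bp.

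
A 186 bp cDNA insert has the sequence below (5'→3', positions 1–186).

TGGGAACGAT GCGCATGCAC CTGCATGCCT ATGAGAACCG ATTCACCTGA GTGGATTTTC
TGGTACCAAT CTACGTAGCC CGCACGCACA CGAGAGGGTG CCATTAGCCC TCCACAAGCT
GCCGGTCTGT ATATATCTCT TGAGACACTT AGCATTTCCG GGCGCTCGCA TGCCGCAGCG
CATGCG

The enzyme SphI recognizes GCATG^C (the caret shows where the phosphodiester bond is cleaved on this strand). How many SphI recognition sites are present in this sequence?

GCATGC occurs starting at positions 13, 23, 168, 180.
SphI cuts at 4 sites.

4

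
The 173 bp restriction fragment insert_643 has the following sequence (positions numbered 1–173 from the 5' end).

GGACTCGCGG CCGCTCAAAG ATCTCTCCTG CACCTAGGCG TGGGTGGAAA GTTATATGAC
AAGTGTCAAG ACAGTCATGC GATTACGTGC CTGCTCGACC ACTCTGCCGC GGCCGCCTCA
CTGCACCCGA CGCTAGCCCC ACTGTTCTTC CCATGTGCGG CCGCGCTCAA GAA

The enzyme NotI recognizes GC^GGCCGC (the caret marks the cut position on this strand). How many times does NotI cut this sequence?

3

GCGGCCGC occurs starting at positions 7, 109, 157.
NotI cuts at 3 sites.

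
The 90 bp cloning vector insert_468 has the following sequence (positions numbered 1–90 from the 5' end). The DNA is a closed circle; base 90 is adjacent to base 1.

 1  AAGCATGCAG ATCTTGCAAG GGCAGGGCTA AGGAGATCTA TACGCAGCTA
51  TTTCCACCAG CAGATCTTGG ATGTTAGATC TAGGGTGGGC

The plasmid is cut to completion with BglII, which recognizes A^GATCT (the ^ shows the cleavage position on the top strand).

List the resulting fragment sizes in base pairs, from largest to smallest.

28, 25, 23, 14 bp

BglII sites (AGATCT) start at positions 9, 34, 62, 76.
BglII cuts after the first base of each site, so after positions 9, 34, 62, 76.
Circular molecule, 4 cuts → 4 fragments:
  10–34 → 25 bp
  35–62 → 28 bp
  63–76 → 14 bp
  77–90 then 1–9 → 14 + 9 = 23 bp
Sorted largest to smallest: 28, 25, 23, 14 bp.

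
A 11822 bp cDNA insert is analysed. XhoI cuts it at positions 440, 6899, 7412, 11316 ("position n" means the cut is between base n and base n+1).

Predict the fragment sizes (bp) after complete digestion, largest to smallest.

Linear molecule, 4 cuts → 5 fragments:
  440 − 0 = 440 bp
  6899 − 440 = 6459 bp
  7412 − 6899 = 513 bp
  11316 − 7412 = 3904 bp
  11822 − 11316 = 506 bp
Sorted largest to smallest: 6459, 3904, 513, 506, 440 bp.

6459, 3904, 513, 506, 440 bp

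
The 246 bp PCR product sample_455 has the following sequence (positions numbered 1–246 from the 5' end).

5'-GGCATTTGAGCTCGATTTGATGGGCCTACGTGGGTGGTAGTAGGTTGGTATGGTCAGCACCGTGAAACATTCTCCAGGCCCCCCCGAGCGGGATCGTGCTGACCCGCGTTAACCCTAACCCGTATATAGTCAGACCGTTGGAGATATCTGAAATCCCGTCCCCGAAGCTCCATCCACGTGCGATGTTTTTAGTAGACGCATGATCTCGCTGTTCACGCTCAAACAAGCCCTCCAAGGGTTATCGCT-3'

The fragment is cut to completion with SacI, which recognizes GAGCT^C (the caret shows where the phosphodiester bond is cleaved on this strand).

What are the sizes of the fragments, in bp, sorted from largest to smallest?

234, 12 bp

The SacI site (GAGCTC) starts at position 8.
SacI cuts after base 5 of each site (before the last base), so after position 12.
Linear molecule, 1 cut → 2 fragments:
  1–12 → 12 bp
  13–246 → 234 bp
Sorted largest to smallest: 234, 12 bp.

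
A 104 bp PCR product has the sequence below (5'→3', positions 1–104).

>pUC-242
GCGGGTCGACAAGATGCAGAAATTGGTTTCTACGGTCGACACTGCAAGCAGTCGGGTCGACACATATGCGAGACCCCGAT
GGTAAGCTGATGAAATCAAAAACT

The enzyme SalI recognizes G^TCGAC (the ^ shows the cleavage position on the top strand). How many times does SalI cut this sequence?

GTCGAC occurs starting at positions 5, 35, 56.
SalI cuts at 3 sites.

3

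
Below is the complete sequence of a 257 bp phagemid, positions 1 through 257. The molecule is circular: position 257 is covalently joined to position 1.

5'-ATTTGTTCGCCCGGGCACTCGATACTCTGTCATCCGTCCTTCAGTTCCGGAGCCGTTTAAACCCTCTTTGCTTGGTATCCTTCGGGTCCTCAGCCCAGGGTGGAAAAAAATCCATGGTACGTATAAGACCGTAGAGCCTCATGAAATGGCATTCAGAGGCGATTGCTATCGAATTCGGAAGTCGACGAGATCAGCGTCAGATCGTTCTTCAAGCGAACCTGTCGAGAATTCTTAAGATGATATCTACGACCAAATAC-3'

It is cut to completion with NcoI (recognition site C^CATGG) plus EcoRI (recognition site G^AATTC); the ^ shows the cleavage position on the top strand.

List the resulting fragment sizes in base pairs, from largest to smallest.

143, 59, 55 bp

The NcoI site (CCATGG) starts at position 112.
NcoI cuts after the first base of each site, so after position 112.
EcoRI sites (GAATTC) start at positions 171, 226.
EcoRI cuts after the first base of each site, so after positions 171, 226.
Combined cut positions: 112, 171, 226.
Circular molecule, 3 cuts → 3 fragments:
  113–171 → 59 bp
  172–226 → 55 bp
  227–257 then 1–112 → 31 + 112 = 143 bp
Sorted largest to smallest: 143, 59, 55 bp.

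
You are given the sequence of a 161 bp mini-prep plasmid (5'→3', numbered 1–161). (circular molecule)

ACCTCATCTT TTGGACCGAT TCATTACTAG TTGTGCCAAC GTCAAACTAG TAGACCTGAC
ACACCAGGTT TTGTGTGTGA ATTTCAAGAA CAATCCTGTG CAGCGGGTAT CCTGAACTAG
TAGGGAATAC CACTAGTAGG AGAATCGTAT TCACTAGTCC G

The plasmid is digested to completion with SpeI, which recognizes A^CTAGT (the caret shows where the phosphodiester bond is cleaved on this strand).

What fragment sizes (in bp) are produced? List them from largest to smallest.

70, 34, 21, 20, 16 bp

SpeI sites (ACTAGT) start at positions 26, 46, 116, 132, 153.
SpeI cuts after the first base of each site, so after positions 26, 46, 116, 132, 153.
Circular molecule, 5 cuts → 5 fragments:
  27–46 → 20 bp
  47–116 → 70 bp
  117–132 → 16 bp
  133–153 → 21 bp
  154–161 then 1–26 → 8 + 26 = 34 bp
Sorted largest to smallest: 70, 34, 21, 20, 16 bp.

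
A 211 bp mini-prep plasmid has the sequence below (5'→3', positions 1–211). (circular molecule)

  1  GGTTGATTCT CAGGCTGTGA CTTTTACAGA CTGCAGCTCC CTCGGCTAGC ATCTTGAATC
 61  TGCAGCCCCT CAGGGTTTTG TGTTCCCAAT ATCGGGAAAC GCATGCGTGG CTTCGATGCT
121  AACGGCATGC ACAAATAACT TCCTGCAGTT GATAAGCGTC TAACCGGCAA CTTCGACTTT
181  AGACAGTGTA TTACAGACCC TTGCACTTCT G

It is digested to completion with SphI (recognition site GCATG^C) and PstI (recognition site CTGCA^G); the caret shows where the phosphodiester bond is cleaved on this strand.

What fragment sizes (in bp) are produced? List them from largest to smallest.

SphI sites (GCATGC) start at positions 101, 125.
SphI cuts after base 5 of each site (before the last base), so after positions 105, 129.
PstI sites (CTGCAG) start at positions 31, 60, 143.
PstI cuts after base 5 of each site (before the last base), so after positions 35, 64, 147.
Combined cut positions: 35, 64, 105, 129, 147.
Circular molecule, 5 cuts → 5 fragments:
  36–64 → 29 bp
  65–105 → 41 bp
  106–129 → 24 bp
  130–147 → 18 bp
  148–211 then 1–35 → 64 + 35 = 99 bp
Sorted largest to smallest: 99, 41, 29, 24, 18 bp.

99, 41, 29, 24, 18 bp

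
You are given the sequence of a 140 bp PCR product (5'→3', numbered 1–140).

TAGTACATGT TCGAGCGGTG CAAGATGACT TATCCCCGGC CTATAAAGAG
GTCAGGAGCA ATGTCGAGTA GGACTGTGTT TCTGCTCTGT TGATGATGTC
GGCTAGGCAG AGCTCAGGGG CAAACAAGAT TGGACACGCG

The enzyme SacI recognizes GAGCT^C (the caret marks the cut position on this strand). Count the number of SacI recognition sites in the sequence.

1

GAGCTC occurs starting at position 110.
SacI cuts at 1 site.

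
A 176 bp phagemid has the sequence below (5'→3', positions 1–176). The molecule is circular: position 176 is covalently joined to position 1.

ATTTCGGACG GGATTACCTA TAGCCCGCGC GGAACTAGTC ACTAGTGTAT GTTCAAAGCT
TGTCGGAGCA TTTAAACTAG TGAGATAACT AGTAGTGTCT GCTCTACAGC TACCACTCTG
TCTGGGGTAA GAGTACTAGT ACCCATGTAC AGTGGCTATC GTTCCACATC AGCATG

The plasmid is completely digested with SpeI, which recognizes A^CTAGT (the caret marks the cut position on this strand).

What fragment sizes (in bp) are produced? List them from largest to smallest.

75, 47, 35, 12, 7 bp

SpeI sites (ACTAGT) start at positions 34, 41, 76, 88, 135.
SpeI cuts after the first base of each site, so after positions 34, 41, 76, 88, 135.
Circular molecule, 5 cuts → 5 fragments:
  35–41 → 7 bp
  42–76 → 35 bp
  77–88 → 12 bp
  89–135 → 47 bp
  136–176 then 1–34 → 41 + 34 = 75 bp
Sorted largest to smallest: 75, 47, 35, 12, 7 bp.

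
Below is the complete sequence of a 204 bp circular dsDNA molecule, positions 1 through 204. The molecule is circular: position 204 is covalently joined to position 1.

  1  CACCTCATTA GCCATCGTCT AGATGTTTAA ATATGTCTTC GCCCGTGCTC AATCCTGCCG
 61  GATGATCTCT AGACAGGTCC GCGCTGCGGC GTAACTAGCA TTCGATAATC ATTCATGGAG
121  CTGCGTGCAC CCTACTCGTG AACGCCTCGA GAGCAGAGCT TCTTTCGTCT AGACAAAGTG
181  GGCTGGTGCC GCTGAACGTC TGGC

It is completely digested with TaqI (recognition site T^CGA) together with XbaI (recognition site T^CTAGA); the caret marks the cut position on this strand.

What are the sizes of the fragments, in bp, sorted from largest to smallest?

TaqI sites (TCGA) start at positions 102, 147.
TaqI cuts after the first base of each site, so after positions 102, 147.
XbaI sites (TCTAGA) start at positions 18, 68, 168.
XbaI cuts after the first base of each site, so after positions 18, 68, 168.
Combined cut positions: 18, 68, 102, 147, 168.
Circular molecule, 5 cuts → 5 fragments:
  19–68 → 50 bp
  69–102 → 34 bp
  103–147 → 45 bp
  148–168 → 21 bp
  169–204 then 1–18 → 36 + 18 = 54 bp
Sorted largest to smallest: 54, 50, 45, 34, 21 bp.

54, 50, 45, 34, 21 bp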